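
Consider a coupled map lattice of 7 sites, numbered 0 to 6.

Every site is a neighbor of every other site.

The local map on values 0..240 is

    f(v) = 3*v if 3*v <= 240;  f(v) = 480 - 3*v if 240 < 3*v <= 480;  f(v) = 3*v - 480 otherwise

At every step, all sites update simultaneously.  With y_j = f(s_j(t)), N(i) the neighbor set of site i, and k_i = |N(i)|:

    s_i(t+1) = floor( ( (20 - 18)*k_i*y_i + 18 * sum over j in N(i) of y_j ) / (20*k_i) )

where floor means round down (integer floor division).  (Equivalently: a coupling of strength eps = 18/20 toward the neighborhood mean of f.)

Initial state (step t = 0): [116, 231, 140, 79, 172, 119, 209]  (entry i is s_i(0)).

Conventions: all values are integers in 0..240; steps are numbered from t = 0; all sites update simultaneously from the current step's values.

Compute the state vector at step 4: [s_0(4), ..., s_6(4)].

Simulating step by step:
t=0: [116, 231, 140, 79, 172, 119, 209]
t=1: [135, 131, 139, 130, 140, 136, 134]
t=2: [75, 74, 75, 74, 75, 75, 74]
t=3: [223, 223, 223, 223, 223, 223, 223]
t=4: [189, 189, 189, 189, 189, 189, 189]

Answer: [189, 189, 189, 189, 189, 189, 189]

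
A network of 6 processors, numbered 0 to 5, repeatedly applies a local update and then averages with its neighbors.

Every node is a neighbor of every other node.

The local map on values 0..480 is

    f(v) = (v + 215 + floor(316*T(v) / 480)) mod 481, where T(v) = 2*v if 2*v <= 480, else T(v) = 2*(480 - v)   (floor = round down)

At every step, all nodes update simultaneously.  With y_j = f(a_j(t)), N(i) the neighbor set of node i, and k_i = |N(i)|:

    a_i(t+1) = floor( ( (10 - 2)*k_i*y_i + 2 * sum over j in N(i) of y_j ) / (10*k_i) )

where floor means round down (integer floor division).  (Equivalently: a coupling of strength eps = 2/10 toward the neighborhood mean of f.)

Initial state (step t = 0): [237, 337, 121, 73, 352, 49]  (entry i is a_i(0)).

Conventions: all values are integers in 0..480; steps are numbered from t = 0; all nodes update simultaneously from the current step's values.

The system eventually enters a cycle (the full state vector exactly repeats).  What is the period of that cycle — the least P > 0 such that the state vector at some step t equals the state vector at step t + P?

Answer: 2
Key observation: The state at step 6, [278, 278, 278, 278, 278, 278], reappears at step 8 — and no state repeats earlier — so the cycle the system enters has period 2.

Derivation:
t=0: [237, 337, 121, 73, 352, 49]
t=1: [275, 257, 71, 352, 253, 310]
t=2: [281, 285, 357, 262, 286, 272]
t=3: [276, 274, 257, 280, 274, 277]
t=4: [278, 279, 282, 277, 279, 278]
t=5: [277, 277, 276, 277, 277, 277]
t=6: [278, 278, 278, 278, 278, 278]
t=7: [277, 277, 277, 277, 277, 277]
t=8: [278, 278, 278, 278, 278, 278]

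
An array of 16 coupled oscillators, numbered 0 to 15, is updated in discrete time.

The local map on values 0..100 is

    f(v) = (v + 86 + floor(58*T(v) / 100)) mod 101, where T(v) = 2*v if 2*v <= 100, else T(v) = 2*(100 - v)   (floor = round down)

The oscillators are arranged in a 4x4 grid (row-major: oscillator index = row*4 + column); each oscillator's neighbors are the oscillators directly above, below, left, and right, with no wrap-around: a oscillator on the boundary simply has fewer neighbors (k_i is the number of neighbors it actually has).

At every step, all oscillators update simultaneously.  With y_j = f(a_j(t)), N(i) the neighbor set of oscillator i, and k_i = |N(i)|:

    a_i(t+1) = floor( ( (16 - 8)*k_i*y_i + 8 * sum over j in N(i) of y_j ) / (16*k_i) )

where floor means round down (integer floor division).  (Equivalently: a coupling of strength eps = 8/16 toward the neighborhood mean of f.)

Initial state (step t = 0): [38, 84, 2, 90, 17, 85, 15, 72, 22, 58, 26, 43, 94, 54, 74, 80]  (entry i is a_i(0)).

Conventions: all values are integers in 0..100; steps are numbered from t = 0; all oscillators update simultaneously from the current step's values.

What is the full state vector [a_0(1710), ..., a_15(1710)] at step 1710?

Simulating step by step:
t=0: [38, 84, 2, 90, 17, 85, 15, 72, 22, 58, 26, 43, 94, 54, 74, 80]
t=1: [60, 84, 76, 87, 41, 70, 46, 74, 48, 77, 54, 74, 73, 90, 81, 85]
t=2: [85, 88, 87, 87, 81, 86, 86, 87, 85, 88, 89, 89, 88, 87, 88, 87]
t=3: [87, 86, 86, 87, 87, 86, 86, 86, 86, 86, 86, 86, 86, 86, 86, 86]
t=4: [87, 87, 87, 87, 87, 87, 87, 87, 87, 87, 87, 87, 87, 87, 87, 87]
t=5: [87, 87, 87, 87, 87, 87, 87, 87, 87, 87, 87, 87, 87, 87, 87, 87]

Answer: [87, 87, 87, 87, 87, 87, 87, 87, 87, 87, 87, 87, 87, 87, 87, 87]
Key observation: The state at step 4, [87, 87, 87, 87, 87, 87, 87, 87, 87, 87, 87, 87, 87, 87, 87, 87], reappears at step 5: the system is in a cycle of period 1 from step 4 on.  Therefore the state at step 1710 equals the state at step 4 + ((1710 - 4) mod 1) = 4, which is [87, 87, 87, 87, 87, 87, 87, 87, 87, 87, 87, 87, 87, 87, 87, 87].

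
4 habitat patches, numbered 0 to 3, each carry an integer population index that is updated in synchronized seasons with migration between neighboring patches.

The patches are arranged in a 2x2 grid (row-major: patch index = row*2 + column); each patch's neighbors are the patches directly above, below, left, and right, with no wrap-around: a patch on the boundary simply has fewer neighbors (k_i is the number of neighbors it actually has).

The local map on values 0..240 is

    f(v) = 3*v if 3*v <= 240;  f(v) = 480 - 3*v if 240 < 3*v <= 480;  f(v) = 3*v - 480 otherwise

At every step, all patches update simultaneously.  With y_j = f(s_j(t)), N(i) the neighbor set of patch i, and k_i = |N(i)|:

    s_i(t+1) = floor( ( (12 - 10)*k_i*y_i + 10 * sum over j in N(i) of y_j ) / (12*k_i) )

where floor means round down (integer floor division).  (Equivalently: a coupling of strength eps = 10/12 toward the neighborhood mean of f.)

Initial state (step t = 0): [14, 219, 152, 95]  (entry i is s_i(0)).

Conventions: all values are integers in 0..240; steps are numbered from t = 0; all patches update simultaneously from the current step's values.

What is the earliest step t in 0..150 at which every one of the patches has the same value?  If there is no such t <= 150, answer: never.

Answer: never
Key observation: The state at step 16 reappears at step 18 — the system is in a cycle of period 2 from step 16 on.  No step 0..18 is synchronized, and the cycle repeats forever, so no step up to 150 (or ever) has all patches equal.

Derivation:
t=0: [14, 219, 152, 95]  (not all equal)
t=1: [90, 128, 102, 116]  (not all equal)
t=2: [147, 158, 171, 134]  (not all equal)
t=3: [22, 49, 54, 29]  (not all equal)
t=4: [139, 88, 90, 143]  (not all equal)
t=5: [188, 83, 82, 186]  (not all equal)
t=6: [207, 106, 106, 206]  (not all equal)
t=7: [158, 143, 143, 158]  (not all equal)
t=8: [43, 13, 13, 43]  (not all equal)
t=9: [54, 114, 114, 54]  (not all equal)
t=10: [142, 158, 158, 142]  (not all equal)
t=11: [14, 46, 46, 14]  (not all equal)
t=12: [122, 58, 58, 122]  (not all equal)
t=13: [164, 124, 124, 164]  (not all equal)
t=14: [92, 28, 28, 92]  (not all equal)
t=15: [104, 184, 184, 104]  (not all equal)
t=16: [88, 152, 152, 88]  (not all equal)
t=17: [56, 184, 184, 56]  (not all equal)
t=18: [88, 152, 152, 88]  (not all equal)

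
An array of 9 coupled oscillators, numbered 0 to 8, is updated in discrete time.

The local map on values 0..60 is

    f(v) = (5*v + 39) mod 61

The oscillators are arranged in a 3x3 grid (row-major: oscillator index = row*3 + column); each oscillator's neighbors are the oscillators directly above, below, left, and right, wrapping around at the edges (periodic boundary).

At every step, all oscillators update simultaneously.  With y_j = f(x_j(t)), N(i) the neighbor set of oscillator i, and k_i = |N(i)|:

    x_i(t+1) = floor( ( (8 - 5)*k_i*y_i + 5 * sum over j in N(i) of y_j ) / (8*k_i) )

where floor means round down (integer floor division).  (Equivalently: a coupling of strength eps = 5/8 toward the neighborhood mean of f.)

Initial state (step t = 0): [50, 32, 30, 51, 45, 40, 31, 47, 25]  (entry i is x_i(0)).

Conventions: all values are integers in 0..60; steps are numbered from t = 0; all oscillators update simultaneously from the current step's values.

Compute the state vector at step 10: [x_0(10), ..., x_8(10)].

Simulating step by step:
t=0: [50, 32, 30, 51, 45, 40, 31, 47, 25]
t=1: [29, 21, 27, 39, 31, 39, 30, 25, 31]
t=2: [20, 24, 32, 29, 30, 38, 18, 23, 27]
t=3: [15, 24, 29, 12, 20, 28, 18, 27, 35]
t=4: [32, 33, 28, 35, 35, 34, 29, 33, 29]
t=5: [23, 27, 31, 23, 27, 28, 11, 16, 16]
t=6: [32, 43, 35, 39, 50, 45, 40, 52, 46]
t=7: [29, 26, 22, 40, 38, 31, 43, 41, 34]
t=8: [22, 29, 23, 31, 35, 28, 16, 20, 17]
t=9: [26, 17, 25, 31, 25, 33, 30, 20, 26]
t=10: [27, 23, 34, 22, 23, 30, 21, 21, 31]

Answer: [27, 23, 34, 22, 23, 30, 21, 21, 31]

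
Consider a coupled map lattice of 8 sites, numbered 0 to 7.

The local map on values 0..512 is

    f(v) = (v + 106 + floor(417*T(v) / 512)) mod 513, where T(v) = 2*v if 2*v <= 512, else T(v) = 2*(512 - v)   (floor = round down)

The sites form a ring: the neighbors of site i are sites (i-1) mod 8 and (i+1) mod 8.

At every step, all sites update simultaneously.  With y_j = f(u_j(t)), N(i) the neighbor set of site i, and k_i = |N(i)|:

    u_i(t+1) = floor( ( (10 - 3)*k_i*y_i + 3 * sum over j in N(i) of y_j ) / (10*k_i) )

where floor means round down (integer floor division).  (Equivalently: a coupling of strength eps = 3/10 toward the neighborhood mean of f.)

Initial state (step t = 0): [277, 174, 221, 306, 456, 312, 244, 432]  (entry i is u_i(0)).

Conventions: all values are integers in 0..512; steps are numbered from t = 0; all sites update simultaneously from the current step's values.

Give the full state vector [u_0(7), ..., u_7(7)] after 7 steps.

Answer: [91, 365, 209, 147, 206, 433, 391, 122]

Derivation:
t=0: [277, 174, 221, 306, 456, 312, 244, 432]
t=1: [207, 98, 163, 210, 167, 217, 221, 181]
t=2: [160, 277, 90, 109, 68, 144, 155, 94]
t=3: [99, 229, 336, 368, 330, 381, 125, 249]
t=4: [322, 223, 209, 201, 210, 228, 368, 292]
t=5: [220, 180, 144, 127, 148, 185, 201, 232]
t=6: [159, 144, 414, 454, 424, 147, 126, 185]
t=7: [91, 365, 209, 147, 206, 433, 391, 122]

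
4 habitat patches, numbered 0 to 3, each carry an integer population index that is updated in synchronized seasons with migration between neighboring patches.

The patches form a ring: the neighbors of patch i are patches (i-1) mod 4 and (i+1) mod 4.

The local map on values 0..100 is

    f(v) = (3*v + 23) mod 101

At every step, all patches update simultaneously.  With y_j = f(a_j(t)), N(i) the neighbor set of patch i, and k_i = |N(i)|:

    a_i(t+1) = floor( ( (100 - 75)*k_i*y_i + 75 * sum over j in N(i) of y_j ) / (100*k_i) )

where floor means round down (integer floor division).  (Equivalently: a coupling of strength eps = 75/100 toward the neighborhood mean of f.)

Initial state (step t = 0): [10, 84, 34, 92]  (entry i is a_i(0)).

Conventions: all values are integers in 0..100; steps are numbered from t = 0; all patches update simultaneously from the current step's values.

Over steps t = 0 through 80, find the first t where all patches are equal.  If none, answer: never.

Answer: 24
Key observation: Synchronization is absorbing here: once all patches are equal they stay equal, and step 24 is the first all-equal step.

Derivation:
t=0: [10, 84, 34, 92]  (not all equal)
t=1: [77, 47, 69, 53]  (not all equal)
t=2: [67, 45, 61, 50]  (not all equal)
t=3: [53, 24, 49, 27]  (not all equal)
t=4: [57, 80, 54, 57]  (not all equal)
t=5: [81, 81, 78, 89]  (not all equal)
t=6: [73, 60, 70, 66]  (not all equal)
t=7: [17, 26, 15, 31]  (not all equal)
t=8: [24, 53, 22, 57]  (not all equal)
t=9: [89, 89, 87, 92]  (not all equal)
t=10: [91, 85, 89, 88]  (not all equal)
t=11: [83, 87, 82, 89]  (not all equal)
t=12: [81, 71, 80, 73]  (not all equal)
t=13: [43, 55, 43, 56]  (not all equal)
t=14: [79, 60, 79, 60]  (not all equal)
t=15: [15, 43, 15, 43]  (not all equal)
t=16: [55, 63, 55, 63]  (not all equal)
t=17: [29, 67, 29, 67]  (not all equal)
t=18: [18, 12, 18, 12]  (not all equal)
t=19: [63, 72, 63, 72]  (not all equal)
t=20: [30, 16, 30, 16]  (not all equal)
t=21: [56, 26, 56, 26]  (not all equal)
t=22: [22, 67, 22, 67]  (not all equal)
t=23: [38, 72, 38, 72]  (not all equal)
t=24: [36, 36, 36, 36]  (all equal)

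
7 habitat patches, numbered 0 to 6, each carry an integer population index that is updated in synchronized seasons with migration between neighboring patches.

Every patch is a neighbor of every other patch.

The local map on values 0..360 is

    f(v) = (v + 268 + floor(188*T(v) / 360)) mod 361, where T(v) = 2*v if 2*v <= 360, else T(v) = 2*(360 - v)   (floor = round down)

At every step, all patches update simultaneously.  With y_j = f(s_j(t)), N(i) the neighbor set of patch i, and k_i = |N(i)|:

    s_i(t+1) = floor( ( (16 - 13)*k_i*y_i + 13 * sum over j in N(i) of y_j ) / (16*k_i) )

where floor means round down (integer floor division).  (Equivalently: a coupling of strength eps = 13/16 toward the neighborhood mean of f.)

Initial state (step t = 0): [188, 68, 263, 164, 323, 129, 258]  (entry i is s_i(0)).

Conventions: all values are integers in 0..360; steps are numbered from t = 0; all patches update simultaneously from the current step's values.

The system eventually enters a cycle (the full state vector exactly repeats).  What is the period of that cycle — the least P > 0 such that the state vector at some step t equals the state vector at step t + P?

Answer: 2
Key observation: The state at step 3, [270, 270, 270, 270, 270, 270, 270], reappears at step 5 — and no state repeats earlier — so the cycle the system enters has period 2.

Derivation:
t=0: [188, 68, 263, 164, 323, 129, 258]
t=1: [223, 211, 222, 221, 222, 217, 222]
t=2: [273, 273, 273, 273, 273, 273, 273]
t=3: [270, 270, 270, 270, 270, 270, 270]
t=4: [271, 271, 271, 271, 271, 271, 271]
t=5: [270, 270, 270, 270, 270, 270, 270]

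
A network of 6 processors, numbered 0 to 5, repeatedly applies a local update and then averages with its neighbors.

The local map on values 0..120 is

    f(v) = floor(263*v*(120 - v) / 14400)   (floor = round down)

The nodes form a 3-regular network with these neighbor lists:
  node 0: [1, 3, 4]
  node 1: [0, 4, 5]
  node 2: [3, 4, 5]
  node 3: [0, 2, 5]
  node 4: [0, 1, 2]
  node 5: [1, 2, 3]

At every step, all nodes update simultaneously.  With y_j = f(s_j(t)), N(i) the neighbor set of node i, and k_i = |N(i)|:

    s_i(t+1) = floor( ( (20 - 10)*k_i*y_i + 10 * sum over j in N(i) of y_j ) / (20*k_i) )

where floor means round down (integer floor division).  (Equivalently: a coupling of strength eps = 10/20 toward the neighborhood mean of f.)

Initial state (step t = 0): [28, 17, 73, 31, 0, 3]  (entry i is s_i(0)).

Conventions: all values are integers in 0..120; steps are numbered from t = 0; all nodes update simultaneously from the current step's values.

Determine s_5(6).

Answer: s_5(6) = 65

Derivation:
t=0: [28, 17, 73, 31, 0, 3]
t=1: [37, 24, 40, 44, 23, 26]
t=2: [51, 44, 53, 56, 46, 48]
t=3: [63, 62, 63, 64, 62, 63]
t=4: [65, 65, 65, 65, 65, 65]
t=5: [65, 65, 65, 65, 65, 65]
t=6: [65, 65, 65, 65, 65, 65]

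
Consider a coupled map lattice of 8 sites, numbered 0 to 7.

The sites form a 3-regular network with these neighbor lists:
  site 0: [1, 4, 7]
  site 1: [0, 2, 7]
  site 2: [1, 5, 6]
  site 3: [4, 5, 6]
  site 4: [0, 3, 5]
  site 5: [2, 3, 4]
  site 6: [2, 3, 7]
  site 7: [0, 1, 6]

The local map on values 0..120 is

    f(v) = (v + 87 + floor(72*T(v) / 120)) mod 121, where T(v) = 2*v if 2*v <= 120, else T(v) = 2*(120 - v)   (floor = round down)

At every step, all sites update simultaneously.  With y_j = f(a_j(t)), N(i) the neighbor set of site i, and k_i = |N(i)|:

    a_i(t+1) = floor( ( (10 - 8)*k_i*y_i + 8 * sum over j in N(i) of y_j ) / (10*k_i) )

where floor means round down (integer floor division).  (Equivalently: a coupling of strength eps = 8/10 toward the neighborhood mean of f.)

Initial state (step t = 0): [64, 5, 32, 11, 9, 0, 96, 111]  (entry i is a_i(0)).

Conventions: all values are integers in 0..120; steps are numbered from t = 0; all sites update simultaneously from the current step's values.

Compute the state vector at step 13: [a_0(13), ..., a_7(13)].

Answer: [91, 91, 91, 91, 91, 91, 91, 91]

Derivation:
t=0: [64, 5, 32, 11, 9, 0, 96, 111]
t=1: [97, 78, 80, 97, 99, 84, 80, 93]
t=2: [91, 92, 93, 91, 90, 91, 92, 92]
t=3: [91, 91, 91, 91, 91, 91, 91, 91]
t=4: [91, 91, 91, 91, 91, 91, 91, 91]
t=5: [91, 91, 91, 91, 91, 91, 91, 91]
t=6: [91, 91, 91, 91, 91, 91, 91, 91]
t=7: [91, 91, 91, 91, 91, 91, 91, 91]
t=8: [91, 91, 91, 91, 91, 91, 91, 91]
t=9: [91, 91, 91, 91, 91, 91, 91, 91]
t=10: [91, 91, 91, 91, 91, 91, 91, 91]
t=11: [91, 91, 91, 91, 91, 91, 91, 91]
t=12: [91, 91, 91, 91, 91, 91, 91, 91]
t=13: [91, 91, 91, 91, 91, 91, 91, 91]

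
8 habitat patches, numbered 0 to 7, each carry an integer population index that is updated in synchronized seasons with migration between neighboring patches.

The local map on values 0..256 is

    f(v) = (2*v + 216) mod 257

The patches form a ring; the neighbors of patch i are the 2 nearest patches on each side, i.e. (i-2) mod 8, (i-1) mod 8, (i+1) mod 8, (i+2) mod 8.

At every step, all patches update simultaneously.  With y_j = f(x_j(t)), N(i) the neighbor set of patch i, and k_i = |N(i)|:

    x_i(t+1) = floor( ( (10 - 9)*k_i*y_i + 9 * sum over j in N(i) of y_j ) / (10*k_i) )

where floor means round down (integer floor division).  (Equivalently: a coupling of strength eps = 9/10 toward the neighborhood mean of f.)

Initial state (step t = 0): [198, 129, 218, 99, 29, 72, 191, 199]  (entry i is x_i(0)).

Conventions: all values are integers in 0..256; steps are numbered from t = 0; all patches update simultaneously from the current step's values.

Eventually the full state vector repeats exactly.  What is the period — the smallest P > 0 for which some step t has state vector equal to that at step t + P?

Simulating step by step:
t=0: [198, 129, 218, 99, 29, 72, 191, 199]
t=1: [131, 132, 123, 122, 110, 90, 79, 122]
t=2: [190, 209, 206, 188, 167, 171, 178, 177]
t=3: [86, 86, 82, 78, 69, 55, 54, 74]
t=4: [109, 120, 118, 106, 93, 93, 97, 100]
t=5: [176, 177, 175, 171, 163, 155, 156, 167]
t=6: [40, 47, 46, 37, 30, 28, 30, 34]
t=7: [37, 39, 37, 34, 28, 23, 24, 31]
t=8: [25, 29, 28, 22, 17, 16, 17, 20]
t=9: [121, 65, 64, 119, 141, 195, 196, 143]
t=10: [135, 173, 172, 134, 129, 184, 184, 131]
t=11: [109, 167, 166, 108, 114, 172, 172, 115]
t=12: [86, 132, 132, 85, 86, 138, 139, 87]
t=13: [196, 160, 160, 195, 198, 165, 165, 199]
t=14: [49, 71, 71, 48, 49, 75, 76, 50]
t=15: [89, 71, 70, 88, 90, 74, 74, 90]
t=16: [114, 124, 125, 113, 114, 127, 128, 115]
t=17: [203, 193, 193, 202, 203, 195, 196, 203]
t=18: [95, 101, 101, 95, 96, 102, 103, 96]
t=19: [158, 153, 153, 158, 158, 154, 154, 158]
t=20: [11, 14, 14, 11, 12, 15, 15, 12]
t=21: [242, 240, 240, 242, 243, 241, 241, 243]
t=22: [184, 185, 185, 184, 184, 186, 186, 184]
t=23: [71, 70, 70, 71, 72, 71, 71, 72]
t=24: [100, 100, 100, 100, 100, 101, 101, 100]
t=25: [159, 159, 159, 159, 159, 159, 159, 159]
t=26: [20, 20, 20, 20, 20, 20, 20, 20]
t=27: [256, 256, 256, 256, 256, 256, 256, 256]
t=28: [214, 214, 214, 214, 214, 214, 214, 214]
t=29: [130, 130, 130, 130, 130, 130, 130, 130]
t=30: [219, 219, 219, 219, 219, 219, 219, 219]
t=31: [140, 140, 140, 140, 140, 140, 140, 140]
t=32: [239, 239, 239, 239, 239, 239, 239, 239]
t=33: [180, 180, 180, 180, 180, 180, 180, 180]
t=34: [62, 62, 62, 62, 62, 62, 62, 62]
t=35: [83, 83, 83, 83, 83, 83, 83, 83]
t=36: [125, 125, 125, 125, 125, 125, 125, 125]
t=37: [209, 209, 209, 209, 209, 209, 209, 209]
t=38: [120, 120, 120, 120, 120, 120, 120, 120]
t=39: [199, 199, 199, 199, 199, 199, 199, 199]
t=40: [100, 100, 100, 100, 100, 100, 100, 100]
t=41: [159, 159, 159, 159, 159, 159, 159, 159]

Answer: 16
Key observation: The state at step 25, [159, 159, 159, 159, 159, 159, 159, 159], reappears at step 41 — and no state repeats earlier — so the cycle the system enters has period 16.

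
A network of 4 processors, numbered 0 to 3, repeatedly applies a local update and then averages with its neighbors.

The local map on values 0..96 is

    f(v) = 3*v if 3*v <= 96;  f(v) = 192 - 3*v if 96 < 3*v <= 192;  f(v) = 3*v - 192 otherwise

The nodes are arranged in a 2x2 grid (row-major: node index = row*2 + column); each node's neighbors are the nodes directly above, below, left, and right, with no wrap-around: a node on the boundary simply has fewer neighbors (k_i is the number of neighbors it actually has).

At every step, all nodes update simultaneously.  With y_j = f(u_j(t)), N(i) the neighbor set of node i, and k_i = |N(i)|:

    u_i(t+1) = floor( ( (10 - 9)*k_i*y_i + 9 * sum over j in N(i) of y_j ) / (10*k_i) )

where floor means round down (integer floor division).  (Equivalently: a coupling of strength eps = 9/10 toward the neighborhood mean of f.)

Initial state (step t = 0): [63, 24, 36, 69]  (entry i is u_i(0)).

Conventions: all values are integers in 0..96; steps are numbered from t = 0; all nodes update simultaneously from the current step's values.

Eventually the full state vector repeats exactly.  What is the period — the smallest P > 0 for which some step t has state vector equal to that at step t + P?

Simulating step by step:
t=0: [63, 24, 36, 69]
t=1: [70, 15, 16, 71]
t=2: [43, 22, 22, 43]
t=3: [65, 63, 63, 65]
t=4: [3, 3, 3, 3]
t=5: [9, 9, 9, 9]
t=6: [27, 27, 27, 27]
t=7: [81, 81, 81, 81]
t=8: [51, 51, 51, 51]
t=9: [39, 39, 39, 39]
t=10: [75, 75, 75, 75]
t=11: [33, 33, 33, 33]
t=12: [93, 93, 93, 93]
t=13: [87, 87, 87, 87]
t=14: [69, 69, 69, 69]
t=15: [15, 15, 15, 15]
t=16: [45, 45, 45, 45]
t=17: [57, 57, 57, 57]
t=18: [21, 21, 21, 21]
t=19: [63, 63, 63, 63]
t=20: [3, 3, 3, 3]

Answer: 16
Key observation: The state at step 4, [3, 3, 3, 3], reappears at step 20 — and no state repeats earlier — so the cycle the system enters has period 16.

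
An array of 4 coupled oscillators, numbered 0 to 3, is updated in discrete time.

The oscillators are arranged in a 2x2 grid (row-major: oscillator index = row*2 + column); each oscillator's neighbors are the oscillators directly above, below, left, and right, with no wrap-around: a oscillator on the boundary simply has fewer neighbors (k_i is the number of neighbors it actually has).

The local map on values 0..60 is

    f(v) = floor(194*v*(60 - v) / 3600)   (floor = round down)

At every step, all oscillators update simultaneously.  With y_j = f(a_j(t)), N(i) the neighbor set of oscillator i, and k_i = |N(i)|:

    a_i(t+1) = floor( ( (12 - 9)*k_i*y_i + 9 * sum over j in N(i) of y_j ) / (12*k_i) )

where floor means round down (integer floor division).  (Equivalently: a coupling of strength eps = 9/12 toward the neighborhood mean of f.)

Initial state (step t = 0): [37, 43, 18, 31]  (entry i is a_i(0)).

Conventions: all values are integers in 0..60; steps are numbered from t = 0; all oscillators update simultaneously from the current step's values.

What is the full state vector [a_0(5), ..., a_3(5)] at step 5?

Answer: [45, 45, 45, 45]

Derivation:
t=0: [37, 43, 18, 31]
t=1: [40, 44, 44, 41]
t=2: [38, 40, 40, 38]
t=3: [43, 44, 44, 43]
t=4: [37, 38, 38, 37]
t=5: [45, 45, 45, 45]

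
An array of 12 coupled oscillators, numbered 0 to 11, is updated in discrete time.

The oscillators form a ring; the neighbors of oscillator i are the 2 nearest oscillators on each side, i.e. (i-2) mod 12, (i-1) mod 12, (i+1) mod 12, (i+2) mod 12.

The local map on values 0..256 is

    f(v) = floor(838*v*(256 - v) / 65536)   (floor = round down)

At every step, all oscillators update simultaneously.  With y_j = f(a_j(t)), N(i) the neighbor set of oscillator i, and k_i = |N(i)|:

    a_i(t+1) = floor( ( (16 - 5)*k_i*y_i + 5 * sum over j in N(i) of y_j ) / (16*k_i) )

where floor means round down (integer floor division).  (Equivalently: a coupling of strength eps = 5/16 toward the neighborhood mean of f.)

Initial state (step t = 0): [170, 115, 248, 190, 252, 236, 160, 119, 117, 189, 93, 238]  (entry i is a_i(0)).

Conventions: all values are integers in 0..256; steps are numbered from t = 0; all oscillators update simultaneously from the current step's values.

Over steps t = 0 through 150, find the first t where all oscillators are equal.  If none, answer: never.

Answer: 27
Key observation: Synchronization is absorbing here: once all oscillators are equal they stay equal, and step 27 is the first all-equal step.

Derivation:
t=0: [170, 115, 248, 190, 252, 236, 160, 119, 117, 189, 93, 238]  (not all equal)
t=1: [165, 175, 61, 133, 42, 86, 172, 191, 201, 162, 180, 95]  (not all equal)
t=2: [186, 182, 158, 193, 135, 179, 173, 163, 152, 185, 175, 191]  (not all equal)
t=3: [169, 171, 190, 165, 198, 178, 186, 189, 195, 172, 178, 162]  (not all equal)
t=4: [185, 184, 165, 183, 154, 173, 163, 163, 158, 179, 177, 190]  (not all equal)
t=5: [169, 169, 186, 174, 195, 184, 193, 191, 193, 177, 177, 163]  (not all equal)
t=6: [185, 186, 169, 177, 157, 166, 156, 159, 158, 175, 178, 189]  (not all equal)
t=7: [168, 168, 184, 180, 195, 191, 197, 195, 194, 181, 176, 164]  (not all equal)
t=8: [186, 186, 171, 171, 155, 157, 149, 153, 156, 171, 178, 189]  (not all equal)
t=9: [167, 168, 183, 185, 197, 197, 201, 199, 196, 184, 177, 164]  (not all equal)
t=10: [187, 186, 171, 165, 150, 148, 143, 147, 152, 168, 177, 188]  (not all equal)
t=11: [166, 169, 183, 190, 200, 203, 205, 202, 199, 188, 178, 166]  (not all equal)
t=12: [188, 184, 170, 159, 145, 139, 135, 140, 147, 163, 175, 187]  (not all equal)
t=13: [166, 171, 185, 195, 203, 206, 207, 205, 201, 191, 181, 167]  (not all equal)
t=14: [187, 181, 166, 152, 139, 133, 131, 135, 143, 158, 172, 185]  (not all equal)
t=15: [168, 175, 189, 199, 205, 208, 208, 207, 203, 195, 183, 170]  (not all equal)
t=16: [184, 177, 161, 146, 135, 129, 128, 131, 139, 153, 168, 181]  (not all equal)
t=17: [173, 180, 193, 202, 206, 208, 208, 208, 205, 198, 188, 176]  (not all equal)
t=18: [178, 170, 155, 141, 132, 128, 127, 128, 135, 147, 162, 175]  (not all equal)
t=19: [181, 187, 198, 205, 208, 208, 208, 208, 206, 202, 193, 183]  (not all equal)
t=20: [168, 161, 147, 135, 128, 127, 127, 128, 132, 141, 154, 166]  (not all equal)
t=21: [191, 195, 202, 206, 208, 208, 209, 208, 208, 205, 199, 193]  (not all equal)
t=22: [154, 150, 139, 132, 128, 127, 125, 127, 128, 134, 144, 152]  (not all equal)
t=23: [201, 203, 206, 208, 208, 209, 209, 209, 208, 208, 205, 202]  (not all equal)
t=24: [139, 136, 131, 127, 127, 125, 125, 125, 127, 128, 133, 137]  (not all equal)
t=25: [207, 208, 208, 208, 209, 209, 209, 209, 209, 208, 208, 208]  (not all equal)
t=26: [128, 127, 127, 126, 125, 125, 125, 125, 125, 126, 127, 127]  (not all equal)
t=27: [209, 209, 209, 209, 209, 209, 209, 209, 209, 209, 209, 209]  (all equal)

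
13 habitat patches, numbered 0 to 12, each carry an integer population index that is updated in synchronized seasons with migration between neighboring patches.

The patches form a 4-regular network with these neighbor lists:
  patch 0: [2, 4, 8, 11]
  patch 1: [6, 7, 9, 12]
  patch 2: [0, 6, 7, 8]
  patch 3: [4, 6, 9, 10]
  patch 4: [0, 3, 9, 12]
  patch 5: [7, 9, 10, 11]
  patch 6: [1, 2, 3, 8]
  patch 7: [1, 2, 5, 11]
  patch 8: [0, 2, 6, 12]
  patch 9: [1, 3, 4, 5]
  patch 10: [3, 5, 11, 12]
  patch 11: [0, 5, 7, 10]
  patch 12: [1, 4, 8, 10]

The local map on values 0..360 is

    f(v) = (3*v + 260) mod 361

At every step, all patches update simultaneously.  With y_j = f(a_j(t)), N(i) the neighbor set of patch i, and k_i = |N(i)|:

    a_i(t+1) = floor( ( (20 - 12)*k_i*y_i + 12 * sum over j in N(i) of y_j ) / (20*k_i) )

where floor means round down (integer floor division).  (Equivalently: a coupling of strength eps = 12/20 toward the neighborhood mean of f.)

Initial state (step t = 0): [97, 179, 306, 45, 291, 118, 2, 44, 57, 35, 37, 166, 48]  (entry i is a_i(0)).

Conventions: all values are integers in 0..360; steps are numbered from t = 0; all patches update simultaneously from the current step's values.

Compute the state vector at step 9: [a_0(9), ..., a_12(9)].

Simulating step by step:
t=0: [97, 179, 306, 45, 291, 118, 2, 44, 57, 35, 37, 166, 48]
t=1: [113, 81, 121, 63, 60, 113, 147, 81, 117, 63, 58, 87, 47]
t=2: [207, 148, 250, 122, 99, 164, 247, 177, 232, 117, 108, 167, 97]
t=3: [177, 255, 226, 248, 208, 99, 281, 132, 231, 225, 167, 87, 225]
t=4: [142, 232, 178, 177, 181, 184, 162, 249, 170, 226, 143, 153, 195]
t=5: [213, 190, 131, 124, 142, 214, 73, 227, 100, 157, 227, 297, 152]
t=6: [203, 148, 223, 209, 251, 149, 177, 184, 220, 136, 218, 146, 269]
t=7: [213, 258, 158, 194, 261, 277, 164, 220, 194, 294, 255, 251, 291]
t=8: [182, 175, 83, 154, 189, 130, 96, 172, 88, 137, 191, 219, 178]
t=9: [125, 118, 132, 106, 111, 216, 130, 125, 138, 192, 127, 158, 95]

Answer: [125, 118, 132, 106, 111, 216, 130, 125, 138, 192, 127, 158, 95]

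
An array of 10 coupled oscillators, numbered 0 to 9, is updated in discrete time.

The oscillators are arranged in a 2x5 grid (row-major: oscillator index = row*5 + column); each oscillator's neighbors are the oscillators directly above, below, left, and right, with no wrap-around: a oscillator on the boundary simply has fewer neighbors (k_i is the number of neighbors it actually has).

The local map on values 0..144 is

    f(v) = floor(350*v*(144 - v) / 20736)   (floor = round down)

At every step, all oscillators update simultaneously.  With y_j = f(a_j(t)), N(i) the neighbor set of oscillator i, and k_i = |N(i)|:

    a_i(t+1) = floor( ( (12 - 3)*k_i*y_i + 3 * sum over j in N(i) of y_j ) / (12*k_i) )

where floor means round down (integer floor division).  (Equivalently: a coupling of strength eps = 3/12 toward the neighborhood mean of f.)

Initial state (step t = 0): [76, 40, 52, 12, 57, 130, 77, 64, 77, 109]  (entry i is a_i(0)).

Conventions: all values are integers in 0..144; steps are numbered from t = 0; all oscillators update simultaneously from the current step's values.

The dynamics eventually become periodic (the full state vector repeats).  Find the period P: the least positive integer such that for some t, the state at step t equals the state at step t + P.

Answer: 2
Key observation: The state at step 4, [84, 84, 84, 84, 84, 84, 84, 84, 84, 84], reappears at step 6 — and no state repeats earlier — so the cycle the system enters has period 2.

Derivation:
t=0: [76, 40, 52, 12, 57, 130, 77, 64, 77, 109]
t=1: [77, 73, 75, 40, 73, 44, 80, 85, 79, 69]
t=2: [85, 86, 85, 74, 84, 77, 84, 84, 84, 86]
t=3: [84, 84, 84, 86, 85, 86, 85, 84, 85, 84]
t=4: [84, 84, 84, 84, 84, 84, 84, 84, 84, 84]
t=5: [85, 85, 85, 85, 85, 85, 85, 85, 85, 85]
t=6: [84, 84, 84, 84, 84, 84, 84, 84, 84, 84]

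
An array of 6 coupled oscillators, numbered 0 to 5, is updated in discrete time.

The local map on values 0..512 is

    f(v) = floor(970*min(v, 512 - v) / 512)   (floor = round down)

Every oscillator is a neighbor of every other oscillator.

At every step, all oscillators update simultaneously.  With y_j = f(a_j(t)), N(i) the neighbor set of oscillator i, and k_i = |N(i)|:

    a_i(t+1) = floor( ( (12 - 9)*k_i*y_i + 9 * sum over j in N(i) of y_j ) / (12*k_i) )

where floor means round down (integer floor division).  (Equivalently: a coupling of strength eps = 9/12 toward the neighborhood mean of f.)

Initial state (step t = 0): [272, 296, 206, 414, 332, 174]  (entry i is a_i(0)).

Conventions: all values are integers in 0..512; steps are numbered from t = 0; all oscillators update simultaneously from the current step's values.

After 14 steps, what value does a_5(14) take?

Answer: a_5(14) = 418

Derivation:
t=0: [272, 296, 206, 414, 332, 174]
t=1: [361, 357, 355, 334, 350, 349]
t=2: [302, 303, 303, 307, 304, 304]
t=3: [394, 393, 393, 393, 393, 393]
t=4: [224, 224, 224, 224, 224, 224]
t=5: [424, 424, 424, 424, 424, 424]
t=6: [166, 166, 166, 166, 166, 166]
t=7: [314, 314, 314, 314, 314, 314]
t=8: [375, 375, 375, 375, 375, 375]
t=9: [259, 259, 259, 259, 259, 259]
t=10: [479, 479, 479, 479, 479, 479]
t=11: [62, 62, 62, 62, 62, 62]
t=12: [117, 117, 117, 117, 117, 117]
t=13: [221, 221, 221, 221, 221, 221]
t=14: [418, 418, 418, 418, 418, 418]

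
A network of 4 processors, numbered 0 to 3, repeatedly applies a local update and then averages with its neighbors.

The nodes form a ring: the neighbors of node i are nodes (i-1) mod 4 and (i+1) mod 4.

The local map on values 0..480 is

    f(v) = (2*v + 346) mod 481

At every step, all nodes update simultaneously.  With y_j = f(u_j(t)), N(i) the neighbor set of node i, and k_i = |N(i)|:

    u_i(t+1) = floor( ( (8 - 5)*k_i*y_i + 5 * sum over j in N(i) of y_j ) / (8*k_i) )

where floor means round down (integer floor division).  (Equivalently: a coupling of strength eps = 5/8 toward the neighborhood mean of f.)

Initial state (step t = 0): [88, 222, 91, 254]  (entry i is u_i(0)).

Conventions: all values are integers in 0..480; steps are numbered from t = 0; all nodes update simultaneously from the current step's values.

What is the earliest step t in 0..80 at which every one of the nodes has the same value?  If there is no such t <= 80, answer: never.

Answer: 12
Key observation: Synchronization is absorbing here: once all nodes are equal they stay equal, and step 12 is the first all-equal step.

Derivation:
t=0: [88, 222, 91, 254]  (not all equal)
t=1: [228, 143, 230, 167]  (not all equal)
t=2: [229, 258, 231, 276]  (not all equal)
t=3: [370, 346, 372, 359]  (not all equal)
t=4: [102, 107, 103, 117]  (not all equal)
t=5: [81, 73, 82, 80]  (not all equal)
t=6: [21, 21, 22, 26]  (not all equal)
t=7: [391, 388, 391, 392]  (not all equal)
t=8: [164, 163, 164, 166]  (not all equal)
t=9: [193, 192, 193, 194]  (not all equal)
t=10: [251, 250, 251, 251]  (not all equal)
t=11: [366, 366, 366, 367]  (not all equal)
t=12: [116, 116, 116, 116]  (all equal)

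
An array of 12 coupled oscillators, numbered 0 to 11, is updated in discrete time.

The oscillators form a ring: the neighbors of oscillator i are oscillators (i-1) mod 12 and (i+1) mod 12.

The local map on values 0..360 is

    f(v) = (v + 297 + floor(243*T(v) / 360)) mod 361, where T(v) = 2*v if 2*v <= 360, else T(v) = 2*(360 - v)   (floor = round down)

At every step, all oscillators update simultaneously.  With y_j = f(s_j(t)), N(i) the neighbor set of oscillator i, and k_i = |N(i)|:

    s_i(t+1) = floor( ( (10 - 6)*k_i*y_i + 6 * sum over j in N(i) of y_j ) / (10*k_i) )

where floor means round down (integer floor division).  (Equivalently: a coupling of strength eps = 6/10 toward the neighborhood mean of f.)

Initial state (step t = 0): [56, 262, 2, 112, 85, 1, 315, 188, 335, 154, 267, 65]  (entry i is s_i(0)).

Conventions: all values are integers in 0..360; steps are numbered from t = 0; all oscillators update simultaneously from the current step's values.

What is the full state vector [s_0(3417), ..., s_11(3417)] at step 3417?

Answer: [312, 312, 312, 312, 312, 312, 312, 312, 312, 312, 312, 312]
Key observation: The state at step 7, [312, 312, 312, 312, 312, 312, 312, 312, 312, 312, 312, 312], reappears at step 8: the system is in a cycle of period 1 from step 7 on.  Therefore the state at step 3417 equals the state at step 7 + ((3417 - 7) mod 1) = 7, which is [312, 312, 312, 312, 312, 312, 312, 312, 312, 312, 312, 312].

Derivation:
t=0: [56, 262, 2, 112, 85, 1, 315, 188, 335, 154, 267, 65]
t=1: [152, 242, 279, 210, 203, 253, 320, 326, 317, 308, 246, 153]
t=2: [306, 319, 335, 341, 344, 331, 316, 309, 310, 319, 316, 306]
t=3: [312, 309, 305, 302, 302, 306, 310, 312, 312, 311, 311, 313]
t=4: [312, 313, 314, 315, 315, 314, 313, 312, 312, 312, 312, 312]
t=5: [312, 312, 311, 311, 311, 311, 312, 312, 312, 312, 312, 312]
t=6: [312, 312, 312, 313, 313, 312, 312, 312, 312, 312, 312, 312]
t=7: [312, 312, 312, 312, 312, 312, 312, 312, 312, 312, 312, 312]
t=8: [312, 312, 312, 312, 312, 312, 312, 312, 312, 312, 312, 312]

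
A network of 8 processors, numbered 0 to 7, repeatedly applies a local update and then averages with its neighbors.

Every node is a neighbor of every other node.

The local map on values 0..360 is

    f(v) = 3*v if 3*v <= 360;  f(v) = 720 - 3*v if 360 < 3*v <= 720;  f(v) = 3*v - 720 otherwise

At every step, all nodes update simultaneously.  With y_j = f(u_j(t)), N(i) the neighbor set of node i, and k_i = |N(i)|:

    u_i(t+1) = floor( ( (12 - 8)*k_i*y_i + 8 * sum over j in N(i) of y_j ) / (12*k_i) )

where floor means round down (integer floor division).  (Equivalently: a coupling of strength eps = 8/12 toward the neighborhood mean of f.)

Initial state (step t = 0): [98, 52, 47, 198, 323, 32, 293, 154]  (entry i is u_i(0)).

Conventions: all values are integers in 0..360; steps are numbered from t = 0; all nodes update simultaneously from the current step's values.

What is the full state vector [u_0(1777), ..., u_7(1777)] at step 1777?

Simulating step by step:
t=0: [98, 52, 47, 198, 323, 32, 293, 154]
t=1: [210, 178, 174, 170, 200, 163, 178, 202]
t=2: [148, 171, 174, 177, 155, 182, 171, 154]
t=3: [233, 217, 215, 213, 228, 209, 217, 229]
t=4: [50, 61, 63, 64, 54, 67, 61, 53]
t=5: [170, 178, 180, 180, 173, 183, 178, 173]
t=6: [194, 188, 187, 187, 192, 185, 188, 192]
t=7: [149, 153, 154, 154, 150, 155, 153, 150]
t=8: [265, 262, 262, 262, 264, 261, 262, 264]
t=9: [69, 67, 67, 67, 69, 67, 67, 69]
t=10: [204, 202, 202, 202, 204, 202, 202, 204]
t=11: [110, 112, 112, 112, 110, 112, 112, 110]
t=12: [332, 334, 334, 334, 332, 334, 334, 332]
t=13: [278, 280, 280, 280, 278, 280, 280, 278]
t=14: [116, 118, 118, 118, 116, 118, 118, 116]
t=15: [350, 352, 352, 352, 350, 352, 352, 350]
t=16: [332, 334, 334, 334, 332, 334, 334, 332]

Answer: [278, 280, 280, 280, 278, 280, 280, 278]
Key observation: The state at step 12, [332, 334, 334, 334, 332, 334, 334, 332], reappears at step 16: the system is in a cycle of period 4 from step 12 on.  Therefore the state at step 1777 equals the state at step 12 + ((1777 - 12) mod 4) = 13, which is [278, 280, 280, 280, 278, 280, 280, 278].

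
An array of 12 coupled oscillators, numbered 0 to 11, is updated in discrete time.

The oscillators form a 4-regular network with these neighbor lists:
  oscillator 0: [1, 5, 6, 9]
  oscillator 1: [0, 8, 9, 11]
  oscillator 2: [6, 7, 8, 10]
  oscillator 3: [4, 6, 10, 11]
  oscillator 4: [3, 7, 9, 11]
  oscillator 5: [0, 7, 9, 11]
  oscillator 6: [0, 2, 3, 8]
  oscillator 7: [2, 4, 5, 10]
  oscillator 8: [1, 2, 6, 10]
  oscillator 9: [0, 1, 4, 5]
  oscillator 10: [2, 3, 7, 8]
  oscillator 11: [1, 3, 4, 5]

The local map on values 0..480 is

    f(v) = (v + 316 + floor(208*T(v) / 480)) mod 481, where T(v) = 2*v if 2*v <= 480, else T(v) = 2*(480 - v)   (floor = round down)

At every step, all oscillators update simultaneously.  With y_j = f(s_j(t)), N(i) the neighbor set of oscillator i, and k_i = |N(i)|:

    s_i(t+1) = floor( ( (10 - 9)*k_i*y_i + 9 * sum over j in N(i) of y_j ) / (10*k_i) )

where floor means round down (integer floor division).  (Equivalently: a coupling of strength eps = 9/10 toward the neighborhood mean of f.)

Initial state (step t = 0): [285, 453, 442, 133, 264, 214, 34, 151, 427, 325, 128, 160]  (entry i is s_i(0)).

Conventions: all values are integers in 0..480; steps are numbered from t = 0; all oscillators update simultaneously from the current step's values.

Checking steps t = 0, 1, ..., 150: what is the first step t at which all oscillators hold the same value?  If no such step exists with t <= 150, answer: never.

Answer: 5
Key observation: Synchronization is absorbing here: once all oscillators are equal they stay equal, and step 5 is the first all-equal step.

Derivation:
t=0: [285, 453, 442, 133, 264, 214, 34, 151, 427, 325, 128, 160]  (not all equal)
t=1: [302, 261, 227, 204, 169, 210, 260, 214, 271, 281, 190, 218]  (not all equal)
t=2: [273, 277, 249, 216, 235, 259, 264, 208, 257, 243, 242, 221]  (not all equal)
t=3: [285, 276, 270, 268, 250, 262, 274, 275, 285, 283, 260, 268]  (not all equal)
t=4: [286, 287, 287, 285, 286, 287, 287, 285, 286, 286, 287, 285]  (not all equal)
t=5: [289, 289, 289, 289, 289, 289, 289, 289, 289, 289, 289, 289]  (all equal)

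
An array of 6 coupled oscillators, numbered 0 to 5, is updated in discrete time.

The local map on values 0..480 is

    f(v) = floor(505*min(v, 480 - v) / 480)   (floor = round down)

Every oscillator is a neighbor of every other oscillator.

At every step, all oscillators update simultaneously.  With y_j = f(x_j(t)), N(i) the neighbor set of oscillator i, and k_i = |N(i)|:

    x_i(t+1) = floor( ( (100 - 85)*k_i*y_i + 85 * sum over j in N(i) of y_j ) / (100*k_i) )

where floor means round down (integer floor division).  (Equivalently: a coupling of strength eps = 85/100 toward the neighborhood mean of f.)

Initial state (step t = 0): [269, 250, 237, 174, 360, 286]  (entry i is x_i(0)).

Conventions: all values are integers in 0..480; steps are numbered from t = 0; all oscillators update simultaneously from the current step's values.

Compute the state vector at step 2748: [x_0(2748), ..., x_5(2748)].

Answer: [245, 245, 245, 245, 245, 245]
Key observation: The state at step 5, [247, 247, 247, 247, 247, 247], reappears at step 7: the system is in a cycle of period 2 from step 5 on.  Therefore the state at step 2748 equals the state at step 5 + ((2748 - 5) mod 2) = 6, which is [245, 245, 245, 245, 245, 245].

Derivation:
t=0: [269, 250, 237, 174, 360, 286]
t=1: [203, 203, 203, 204, 205, 204]
t=2: [213, 213, 213, 213, 213, 213]
t=3: [224, 224, 224, 224, 224, 224]
t=4: [235, 235, 235, 235, 235, 235]
t=5: [247, 247, 247, 247, 247, 247]
t=6: [245, 245, 245, 245, 245, 245]
t=7: [247, 247, 247, 247, 247, 247]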